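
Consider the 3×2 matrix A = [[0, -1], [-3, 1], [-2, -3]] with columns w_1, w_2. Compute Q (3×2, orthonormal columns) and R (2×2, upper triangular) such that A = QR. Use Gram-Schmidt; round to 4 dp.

Q = [[0.0000, -0.3115], [-0.8321, 0.5271], [-0.5547, -0.7907]], R = [[3.6056, 0.8321], [0.0000, 3.2106]]

w_1 = (0, -3, -2); ‖w_1‖ = 3.6056, so e_1 = (0.0000, -0.8321, -0.5547).
e_1·w_2 = 0.0000·(-1) + (-0.8321)·1 + (-0.5547)·(-3) = 0.8321.
u_2 = w_2 − 0.8321·e_1 = (-1.0000, 1.6923, -2.5385).
‖u_2‖ = 3.2106, so e_2 = (-0.3115, 0.5271, -0.7907).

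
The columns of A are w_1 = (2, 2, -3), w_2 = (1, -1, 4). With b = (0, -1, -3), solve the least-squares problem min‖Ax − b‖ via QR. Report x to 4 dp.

w_1 = (2, 2, -3); ‖w_1‖ = 4.1231, so e_1 = (0.4851, 0.4851, -0.7276).
e_1·w_2 = 0.4851·1 + 0.4851·(-1) + (-0.7276)·4 = -2.9104.
u_2 = w_2 + 2.9104·e_1 = (2.4118, 0.4118, 1.8824).
‖u_2‖ = 3.0870, so e_2 = (0.7813, 0.1334, 0.6098).
Qᵀb = (1.6977, -1.9627).
Back-substitute: x_2 = -1.9627/3.0870 = -0.6358.
x_1 = (1.6977 + 2.9104·(-0.6358))/4.1231 = -0.0370.

x = (-0.0370, -0.6358)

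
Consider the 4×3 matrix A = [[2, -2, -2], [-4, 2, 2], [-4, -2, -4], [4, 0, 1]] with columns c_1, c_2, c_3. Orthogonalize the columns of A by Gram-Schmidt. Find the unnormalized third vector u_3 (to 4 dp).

u_3 = (0.3158, 0.2105, -0.1053, -0.0526)

q_1 = c_1/‖c_1‖ = (2, -4, -4, 4)/7.2111 = (0.2774, -0.5547, -0.5547, 0.5547).
r_{12} = q_1·c_2 = -0.5547.
u_2 = c_2 + 0.5547·q_1 = (-1.8462, 1.6923, -2.3077, 0.3077).
‖u_2‖ = 3.4194, so q_2 = (-0.5399, 0.4949, -0.6749, 0.0900).
r_{13} = q_1·c_3 = 1.1094; r_{23} = q_2·c_3 = 4.8591.
u_3 = c_3 − 1.1094·q_1 − 4.8591·q_2 = (0.3158, 0.2105, -0.1053, -0.0526).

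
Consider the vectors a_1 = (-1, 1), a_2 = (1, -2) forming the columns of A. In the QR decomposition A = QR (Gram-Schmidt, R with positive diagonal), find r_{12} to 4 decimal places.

r_{12} = -2.1213

a_1 = (-1, 1); ‖a_1‖ = 1.4142, so e_1 = (-0.7071, 0.7071).
r_{12} = e_1·a_2 = -2.1213.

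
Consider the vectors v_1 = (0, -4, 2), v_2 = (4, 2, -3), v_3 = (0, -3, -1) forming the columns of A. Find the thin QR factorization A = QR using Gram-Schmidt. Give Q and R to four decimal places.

v_1 = (0, -4, 2); ‖v_1‖ = 4.4721, so q_1 = (0.0000, -0.8944, 0.4472).
q_1·v_2 = 0.0000·4 + (-0.8944)·2 + 0.4472·(-3) = -3.1305.
u_2 = v_2 + 3.1305·q_1 = (4.0000, -0.8000, -1.6000).
‖u_2‖ = 4.3818, so q_2 = (0.9129, -0.1826, -0.3651).
q_1·v_3 = 0.0000·0 + (-0.8944)·(-3) + 0.4472·(-1) = 2.2361; q_2·v_3 = 0.9129·0 + (-0.1826)·(-3) + (-0.3651)·(-1) = 0.9129.
u_3 = v_3 − 2.2361·q_1 − 0.9129·q_2 = (-0.8333, -0.8333, -1.6667).
‖u_3‖ = 2.0412, so q_3 = (-0.4082, -0.4082, -0.8165).

Q = [[0.0000, 0.9129, -0.4082], [-0.8944, -0.1826, -0.4082], [0.4472, -0.3651, -0.8165]], R = [[4.4721, -3.1305, 2.2361], [0.0000, 4.3818, 0.9129], [0.0000, 0.0000, 2.0412]]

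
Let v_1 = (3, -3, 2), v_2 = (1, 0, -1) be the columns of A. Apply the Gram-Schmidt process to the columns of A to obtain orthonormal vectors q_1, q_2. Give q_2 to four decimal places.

q_2 = (0.6177, 0.0975, -0.7803)

v_1 = (3, -3, 2); ‖v_1‖ = 4.6904, so q_1 = (0.6396, -0.6396, 0.4264).
q_1·v_2 = 0.6396·1 + (-0.6396)·0 + 0.4264·(-1) = 0.2132.
u_2 = v_2 − 0.2132·q_1 = (0.8636, 0.1364, -1.0909).
‖u_2‖ = 1.3981, so q_2 = (0.6177, 0.0975, -0.7803).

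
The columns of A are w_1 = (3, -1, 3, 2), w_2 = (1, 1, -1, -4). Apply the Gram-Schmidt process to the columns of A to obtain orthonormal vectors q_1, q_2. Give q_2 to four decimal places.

q_2 = (0.5526, 0.1547, 0.0442, -0.8178)

w_1 = (3, -1, 3, 2); ‖w_1‖ = 4.7958, so q_1 = (0.6255, -0.2085, 0.6255, 0.4170).
q_1·w_2 = 0.6255·1 + (-0.2085)·1 + 0.6255·(-1) + 0.4170·(-4) = -1.8766.
u_2 = w_2 + 1.8766·q_1 = (2.1739, 0.6087, 0.1739, -3.2174).
‖u_2‖ = 3.9342, so q_2 = (0.5526, 0.1547, 0.0442, -0.8178).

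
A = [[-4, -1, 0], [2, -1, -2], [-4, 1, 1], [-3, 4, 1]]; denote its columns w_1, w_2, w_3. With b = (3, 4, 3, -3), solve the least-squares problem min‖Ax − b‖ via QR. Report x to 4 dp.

x = (-0.9060, -0.7130, -2.1625)

w_1 = (-4, 2, -4, -3); ‖w_1‖ = 6.7082, so e_1 = (-0.5963, 0.2981, -0.5963, -0.4472).
e_1·w_2 = (-0.5963)·(-1) + 0.2981·(-1) + (-0.5963)·1 + (-0.4472)·4 = -2.0870.
u_2 = w_2 + 2.0870·e_1 = (-2.2444, -0.3778, -0.2444, 3.0667).
‖u_2‖ = 3.8268, so e_2 = (-0.5865, -0.0987, -0.0639, 0.8014).
e_1·w_3 = (-0.5963)·0 + 0.2981·(-2) + (-0.5963)·1 + (-0.4472)·1 = -1.6398; e_2·w_3 = (-0.5865)·0 + (-0.0987)·(-2) + (-0.0639)·1 + 0.8014·1 = 0.9349.
u_3 = w_3 + 1.6398·e_1 − 0.9349·e_2 = (-0.4294, -1.4188, 0.0819, -0.4825).
‖u_3‖ = 1.5611, so e_3 = (-0.2751, -0.9089, 0.0525, -0.3091).
Qᵀb = (-1.0435, -4.7501, -3.3759).
Back-substitute: x_3 = -3.3759/1.5611 = -2.1625.
x_2 = (-4.7501 − 0.9349·(-2.1625))/3.8268 = -0.7130.
x_1 = (-1.0435 + 2.0870·(-0.7130) + 1.6398·(-2.1625))/6.7082 = -0.9060.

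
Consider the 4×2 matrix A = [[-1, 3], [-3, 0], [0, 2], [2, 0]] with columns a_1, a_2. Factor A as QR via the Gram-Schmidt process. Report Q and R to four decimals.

Q = [[-0.2673, 0.7925], [-0.8018, -0.1829], [0.0000, 0.5689], [0.5345, 0.1219]], R = [[3.7417, -0.8018], [0.0000, 3.5153]]

a_1 = (-1, -3, 0, 2); ‖a_1‖ = 3.7417, so e_1 = (-0.2673, -0.8018, 0.0000, 0.5345).
e_1·a_2 = (-0.2673)·3 + (-0.8018)·0 + 0.0000·2 + 0.5345·0 = -0.8018.
u_2 = a_2 + 0.8018·e_1 = (2.7857, -0.6429, 2.0000, 0.4286).
‖u_2‖ = 3.5153, so e_2 = (0.7925, -0.1829, 0.5689, 0.1219).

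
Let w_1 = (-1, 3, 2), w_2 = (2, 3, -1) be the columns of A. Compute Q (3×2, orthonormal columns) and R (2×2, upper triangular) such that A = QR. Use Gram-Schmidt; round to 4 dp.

Q = [[-0.2673, 0.6745], [0.8018, 0.5518], [0.5345, -0.4905]], R = [[3.7417, 1.3363], [0.0000, 3.4949]]

q_1 = w_1/‖w_1‖ = (-1, 3, 2)/3.7417 = (-0.2673, 0.8018, 0.5345).
r_{12} = q_1·w_2 = 1.3363.
u_2 = w_2 − 1.3363·q_1 = (2.3571, 1.9286, -1.7143).
‖u_2‖ = 3.4949, so q_2 = (0.6745, 0.5518, -0.4905).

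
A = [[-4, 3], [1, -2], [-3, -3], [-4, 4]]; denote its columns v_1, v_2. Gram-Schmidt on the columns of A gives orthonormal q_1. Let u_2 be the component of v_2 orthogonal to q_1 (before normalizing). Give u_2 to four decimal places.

u_2 = (1.0000, -1.5000, -4.5000, 2.0000)

q_1 = v_1/‖v_1‖ = (-4, 1, -3, -4)/6.4807 = (-0.6172, 0.1543, -0.4629, -0.6172).
r_{12} = q_1·v_2 = -3.2404.
u_2 = v_2 + 3.2404·q_1 = (1.0000, -1.5000, -4.5000, 2.0000).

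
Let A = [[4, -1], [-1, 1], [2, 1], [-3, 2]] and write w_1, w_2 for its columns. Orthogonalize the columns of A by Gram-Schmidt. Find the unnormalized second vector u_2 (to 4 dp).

q_1 = w_1/‖w_1‖ = (4, -1, 2, -3)/5.4772 = (0.7303, -0.1826, 0.3651, -0.5477).
r_{12} = q_1·w_2 = -1.6432.
u_2 = w_2 + 1.6432·q_1 = (0.2000, 0.7000, 1.6000, 1.1000).

u_2 = (0.2000, 0.7000, 1.6000, 1.1000)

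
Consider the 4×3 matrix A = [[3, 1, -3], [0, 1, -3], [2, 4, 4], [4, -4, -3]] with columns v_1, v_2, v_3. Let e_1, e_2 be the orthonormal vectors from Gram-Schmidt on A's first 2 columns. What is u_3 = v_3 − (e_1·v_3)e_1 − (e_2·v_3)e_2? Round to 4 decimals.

u_3 = (-2.5598, -3.5963, 2.3059, 0.7669)

v_1 = (3, 0, 2, 4); ‖v_1‖ = 5.3852, so e_1 = (0.5571, 0.0000, 0.3714, 0.7428).
e_1·v_2 = 0.5571·1 + 0.0000·1 + 0.3714·4 + 0.7428·(-4) = -0.9285.
u_2 = v_2 + 0.9285·e_1 = (1.5172, 1.0000, 4.3448, -3.3103).
‖u_2‖ = 5.7566, so e_2 = (0.2636, 0.1737, 0.7548, -0.5751).
e_1·v_3 = 0.5571·(-3) + 0.0000·(-3) + 0.3714·4 + 0.7428·(-3) = -2.4140; e_2·v_3 = 0.2636·(-3) + 0.1737·(-3) + 0.7548·4 + (-0.5751)·(-3) = 3.4324.
u_3 = v_3 + 2.4140·e_1 − 3.4324·e_2 = (-2.5598, -3.5963, 2.3059, 0.7669).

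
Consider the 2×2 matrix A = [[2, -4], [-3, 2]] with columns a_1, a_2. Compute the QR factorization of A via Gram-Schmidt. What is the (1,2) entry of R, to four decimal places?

r_{12} = -3.8829

q_1 = a_1/‖a_1‖ = (2, -3)/3.6056 = (0.5547, -0.8321).
r_{12} = q_1·a_2 = -3.8829.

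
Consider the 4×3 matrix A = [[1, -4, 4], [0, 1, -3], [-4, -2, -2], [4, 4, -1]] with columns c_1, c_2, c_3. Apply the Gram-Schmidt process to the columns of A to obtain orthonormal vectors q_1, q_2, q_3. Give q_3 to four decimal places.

c_1 = (1, 0, -4, 4); ‖c_1‖ = 5.7446, so q_1 = (0.1741, 0.0000, -0.6963, 0.6963).
q_1·c_2 = 0.1741·(-4) + 0.0000·1 + (-0.6963)·(-2) + 0.6963·4 = 3.4816.
u_2 = c_2 − 3.4816·q_1 = (-4.6061, 1.0000, 0.4242, 1.5758).
‖u_2‖ = 4.9879, so q_2 = (-0.9235, 0.2005, 0.0851, 0.3159).
q_1·c_3 = 0.1741·4 + 0.0000·(-3) + (-0.6963)·(-2) + 0.6963·(-1) = 1.3926; q_2·c_3 = (-0.9235)·4 + 0.2005·(-3) + 0.0851·(-2) + 0.3159·(-1) = -4.7813.
u_3 = c_3 − 1.3926·q_1 + 4.7813·q_2 = (-0.6577, -2.0414, -0.6236, -0.4592).
‖u_3‖ = 2.2803, so q_3 = (-0.2884, -0.8952, -0.2735, -0.2014).

q_3 = (-0.2884, -0.8952, -0.2735, -0.2014)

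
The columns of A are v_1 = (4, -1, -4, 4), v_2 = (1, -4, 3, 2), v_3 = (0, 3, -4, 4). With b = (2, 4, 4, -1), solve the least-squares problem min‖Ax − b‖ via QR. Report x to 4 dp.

e_1 = v_1/‖v_1‖ = (4, -1, -4, 4)/7.0000 = (0.5714, -0.1429, -0.5714, 0.5714).
r_{12} = e_1·v_2 = 0.5714.
u_2 = v_2 − 0.5714·e_1 = (0.6735, -3.9184, 3.3265, 1.6735).
‖u_2‖ = 5.4473, so e_2 = (0.1236, -0.7193, 0.6107, 0.3072).
r_{13} = e_1·v_3 = 4.1429; r_{23} = e_2·v_3 = -3.3718.
u_3 = v_3 − 4.1429·e_1 + 3.3718·e_2 = (-1.9505, 1.1664, 0.4264, 2.6685).
‖u_3‖ = 3.5310, so e_3 = (-0.5524, 0.3303, 0.1208, 0.7557).
Qᵀb = (-2.2857, -0.4945, -0.0561).
Back-substitute: x_3 = -0.0561/3.5310 = -0.0159.
x_2 = (-0.4945 + 3.3718·(-0.0159))/5.4473 = -0.1006.
x_1 = (-2.2857 − 0.5714·(-0.1006) − 4.1429·(-0.0159))/7.0000 = -0.3089.

x = (-0.3089, -0.1006, -0.0159)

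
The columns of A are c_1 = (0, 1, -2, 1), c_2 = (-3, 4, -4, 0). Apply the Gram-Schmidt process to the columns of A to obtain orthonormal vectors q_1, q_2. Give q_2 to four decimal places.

c_1 = (0, 1, -2, 1); ‖c_1‖ = 2.4495, so q_1 = (0.0000, 0.4082, -0.8165, 0.4082).
q_1·c_2 = 0.0000·(-3) + 0.4082·4 + (-0.8165)·(-4) + 0.4082·0 = 4.8990.
u_2 = c_2 − 4.8990·q_1 = (-3.0000, 2.0000, 0.0000, -2.0000).
‖u_2‖ = 4.1231, so q_2 = (-0.7276, 0.4851, 0.0000, -0.4851).

q_2 = (-0.7276, 0.4851, 0.0000, -0.4851)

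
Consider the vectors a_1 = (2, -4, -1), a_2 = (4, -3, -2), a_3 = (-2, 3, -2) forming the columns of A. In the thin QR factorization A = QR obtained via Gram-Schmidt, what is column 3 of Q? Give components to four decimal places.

q_3 = (-0.4472, 0.0000, -0.8944)

a_1 = (2, -4, -1); ‖a_1‖ = 4.5826, so q_1 = (0.4364, -0.8729, -0.2182).
q_1·a_2 = 0.4364·4 + (-0.8729)·(-3) + (-0.2182)·(-2) = 4.8008.
u_2 = a_2 − 4.8008·q_1 = (1.9048, 1.1905, -0.9524).
‖u_2‖ = 2.4398, so q_2 = (0.7807, 0.4880, -0.3904).
q_1·a_3 = 0.4364·(-2) + (-0.8729)·3 + (-0.2182)·(-2) = -3.0551; q_2·a_3 = 0.7807·(-2) + 0.4880·3 + (-0.3904)·(-2) = 0.6831.
u_3 = a_3 + 3.0551·q_1 − 0.6831·q_2 = (-1.2000, 0.0000, -2.4000).
‖u_3‖ = 2.6833, so q_3 = (-0.4472, 0.0000, -0.8944).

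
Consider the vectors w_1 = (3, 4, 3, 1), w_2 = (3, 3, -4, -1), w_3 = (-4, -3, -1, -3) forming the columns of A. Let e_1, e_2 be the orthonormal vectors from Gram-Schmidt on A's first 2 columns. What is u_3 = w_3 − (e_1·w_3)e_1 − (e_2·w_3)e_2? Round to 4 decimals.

u_3 = (-0.9302, 0.8777, 0.5624, -2.4074)

e_1 = w_1/‖w_1‖ = (3, 4, 3, 1)/5.9161 = (0.5071, 0.6761, 0.5071, 0.1690).
r_{12} = e_1·w_2 = 1.3522.
u_2 = w_2 − 1.3522·e_1 = (2.3143, 2.0857, -4.6857, -1.2286).
‖u_2‖ = 5.7595, so e_2 = (0.4018, 0.3621, -0.8136, -0.2133).
r_{13} = e_1·w_3 = -5.0709; r_{23} = e_2·w_3 = -1.2402.
u_3 = w_3 + 5.0709·e_1 + 1.2402·e_2 = (-0.9302, 0.8777, 0.5624, -2.4074).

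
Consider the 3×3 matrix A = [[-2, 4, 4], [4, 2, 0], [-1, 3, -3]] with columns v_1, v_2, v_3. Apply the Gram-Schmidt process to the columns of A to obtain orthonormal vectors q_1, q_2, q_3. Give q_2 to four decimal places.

q_2 = (0.6949, 0.4811, 0.5345)

v_1 = (-2, 4, -1); ‖v_1‖ = 4.5826, so q_1 = (-0.4364, 0.8729, -0.2182).
q_1·v_2 = (-0.4364)·4 + 0.8729·2 + (-0.2182)·3 = -0.6547.
u_2 = v_2 + 0.6547·q_1 = (3.7143, 2.5714, 2.8571).
‖u_2‖ = 5.3452, so q_2 = (0.6949, 0.4811, 0.5345).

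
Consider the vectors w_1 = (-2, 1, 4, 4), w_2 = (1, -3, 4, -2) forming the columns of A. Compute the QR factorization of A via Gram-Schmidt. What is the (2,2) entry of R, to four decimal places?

r_{22} = 5.4550

q_1 = w_1/‖w_1‖ = (-2, 1, 4, 4)/6.0828 = (-0.3288, 0.1644, 0.6576, 0.6576).
r_{12} = q_1·w_2 = 0.4932.
u_2 = w_2 − 0.4932·q_1 = (1.1622, -3.0811, 3.6757, -2.3243).
r_{22} = ‖u_2‖ = 5.4550.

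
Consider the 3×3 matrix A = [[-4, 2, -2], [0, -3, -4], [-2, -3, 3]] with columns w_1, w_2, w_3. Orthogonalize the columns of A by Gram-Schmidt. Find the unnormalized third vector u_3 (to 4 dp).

u_3 = (-1.5413, -4.1101, 3.0826)

w_1 = (-4, 0, -2); ‖w_1‖ = 4.4721, so e_1 = (-0.8944, 0.0000, -0.4472).
e_1·w_2 = (-0.8944)·2 + 0.0000·(-3) + (-0.4472)·(-3) = -0.4472.
u_2 = w_2 + 0.4472·e_1 = (1.6000, -3.0000, -3.2000).
‖u_2‖ = 4.6690, so e_2 = (0.3427, -0.6425, -0.6854).
e_1·w_3 = (-0.8944)·(-2) + 0.0000·(-4) + (-0.4472)·3 = 0.4472; e_2·w_3 = 0.3427·(-2) + (-0.6425)·(-4) + (-0.6854)·3 = -0.1713.
u_3 = w_3 − 0.4472·e_1 + 0.1713·e_2 = (-1.5413, -4.1101, 3.0826).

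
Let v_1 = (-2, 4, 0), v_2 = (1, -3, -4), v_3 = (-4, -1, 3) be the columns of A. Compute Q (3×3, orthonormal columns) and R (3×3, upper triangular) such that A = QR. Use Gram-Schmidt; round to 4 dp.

v_1 = (-2, 4, 0); ‖v_1‖ = 4.4721, so e_1 = (-0.4472, 0.8944, 0.0000).
e_1·v_2 = (-0.4472)·1 + 0.8944·(-3) + 0.0000·(-4) = -3.1305.
u_2 = v_2 + 3.1305·e_1 = (-0.4000, -0.2000, -4.0000).
‖u_2‖ = 4.0249, so e_2 = (-0.0994, -0.0497, -0.9938).
e_1·v_3 = (-0.4472)·(-4) + 0.8944·(-1) + 0.0000·3 = 0.8944; e_2·v_3 = (-0.0994)·(-4) + (-0.0497)·(-1) + (-0.9938)·3 = -2.5342.
u_3 = v_3 − 0.8944·e_1 + 2.5342·e_2 = (-3.8519, -1.9259, 0.4815).
‖u_3‖ = 4.3333, so e_3 = (-0.8889, -0.4444, 0.1111).

Q = [[-0.4472, -0.0994, -0.8889], [0.8944, -0.0497, -0.4444], [0.0000, -0.9938, 0.1111]], R = [[4.4721, -3.1305, 0.8944], [0.0000, 4.0249, -2.5342], [0.0000, 0.0000, 4.3333]]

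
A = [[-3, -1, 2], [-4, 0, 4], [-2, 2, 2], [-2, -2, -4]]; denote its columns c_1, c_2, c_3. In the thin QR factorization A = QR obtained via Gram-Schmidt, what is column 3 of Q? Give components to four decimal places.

e_1 = c_1/‖c_1‖ = (-3, -4, -2, -2)/5.7446 = (-0.5222, -0.6963, -0.3482, -0.3482).
r_{12} = e_1·c_2 = 0.5222.
u_2 = c_2 − 0.5222·e_1 = (-0.7273, 0.3636, 2.1818, -1.8182).
‖u_2‖ = 2.9542, so e_2 = (-0.2462, 0.1231, 0.7385, -0.6155).
r_{13} = e_1·c_3 = -3.1334; r_{23} = e_2·c_3 = 3.9389.
u_3 = c_3 + 3.1334·e_1 − 3.9389·e_2 = (1.3333, 1.3333, -2.0000, -2.6667).
‖u_3‖ = 3.8297, so e_3 = (0.3482, 0.3482, -0.5222, -0.6963).

e_3 = (0.3482, 0.3482, -0.5222, -0.6963)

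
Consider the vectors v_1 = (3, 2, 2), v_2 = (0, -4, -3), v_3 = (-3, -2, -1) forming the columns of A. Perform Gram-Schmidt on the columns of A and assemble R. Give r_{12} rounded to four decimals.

r_{12} = -3.3955

v_1 = (3, 2, 2); ‖v_1‖ = 4.1231, so e_1 = (0.7276, 0.4851, 0.4851).
r_{12} = e_1·v_2 = -3.3955.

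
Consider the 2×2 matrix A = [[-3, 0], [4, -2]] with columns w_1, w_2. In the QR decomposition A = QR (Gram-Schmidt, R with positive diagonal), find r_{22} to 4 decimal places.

r_{22} = 1.2000

w_1 = (-3, 4); ‖w_1‖ = 5.0000, so e_1 = (-0.6000, 0.8000).
e_1·w_2 = (-0.6000)·0 + 0.8000·(-2) = -1.6000.
u_2 = w_2 + 1.6000·e_1 = (-0.9600, -0.7200).
r_{22} = ‖u_2‖ = 1.2000.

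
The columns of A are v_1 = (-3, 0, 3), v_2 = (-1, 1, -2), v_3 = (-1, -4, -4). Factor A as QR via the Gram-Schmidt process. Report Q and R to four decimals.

v_1 = (-3, 0, 3); ‖v_1‖ = 4.2426, so q_1 = (-0.7071, 0.0000, 0.7071).
q_1·v_2 = (-0.7071)·(-1) + 0.0000·1 + 0.7071·(-2) = -0.7071.
u_2 = v_2 + 0.7071·q_1 = (-1.5000, 1.0000, -1.5000).
‖u_2‖ = 2.3452, so q_2 = (-0.6396, 0.4264, -0.6396).
q_1·v_3 = (-0.7071)·(-1) + 0.0000·(-4) + 0.7071·(-4) = -2.1213; q_2·v_3 = (-0.6396)·(-1) + 0.4264·(-4) + (-0.6396)·(-4) = 1.4924.
u_3 = v_3 + 2.1213·q_1 − 1.4924·q_2 = (-1.5455, -4.6364, -1.5455).
‖u_3‖ = 5.1257, so q_3 = (-0.3015, -0.9045, -0.3015).

Q = [[-0.7071, -0.6396, -0.3015], [0.0000, 0.4264, -0.9045], [0.7071, -0.6396, -0.3015]], R = [[4.2426, -0.7071, -2.1213], [0.0000, 2.3452, 1.4924], [0.0000, 0.0000, 5.1257]]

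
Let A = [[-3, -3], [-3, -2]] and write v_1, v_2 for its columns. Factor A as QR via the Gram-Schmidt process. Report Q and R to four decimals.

Q = [[-0.7071, -0.7071], [-0.7071, 0.7071]], R = [[4.2426, 3.5355], [0.0000, 0.7071]]

v_1 = (-3, -3); ‖v_1‖ = 4.2426, so q_1 = (-0.7071, -0.7071).
q_1·v_2 = (-0.7071)·(-3) + (-0.7071)·(-2) = 3.5355.
u_2 = v_2 − 3.5355·q_1 = (-0.5000, 0.5000).
‖u_2‖ = 0.7071, so q_2 = (-0.7071, 0.7071).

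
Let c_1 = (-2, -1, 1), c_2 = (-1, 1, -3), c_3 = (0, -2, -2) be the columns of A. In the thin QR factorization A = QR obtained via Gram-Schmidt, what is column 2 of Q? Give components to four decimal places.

e_2 = (-0.5185, 0.2074, -0.8296)

c_1 = (-2, -1, 1); ‖c_1‖ = 2.4495, so e_1 = (-0.8165, -0.4082, 0.4082).
e_1·c_2 = (-0.8165)·(-1) + (-0.4082)·1 + 0.4082·(-3) = -0.8165.
u_2 = c_2 + 0.8165·e_1 = (-1.6667, 0.6667, -2.6667).
‖u_2‖ = 3.2146, so e_2 = (-0.5185, 0.2074, -0.8296).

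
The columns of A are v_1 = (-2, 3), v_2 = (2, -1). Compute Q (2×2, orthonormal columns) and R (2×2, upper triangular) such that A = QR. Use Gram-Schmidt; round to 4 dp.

v_1 = (-2, 3); ‖v_1‖ = 3.6056, so e_1 = (-0.5547, 0.8321).
e_1·v_2 = (-0.5547)·2 + 0.8321·(-1) = -1.9415.
u_2 = v_2 + 1.9415·e_1 = (0.9231, 0.6154).
‖u_2‖ = 1.1094, so e_2 = (0.8321, 0.5547).

Q = [[-0.5547, 0.8321], [0.8321, 0.5547]], R = [[3.6056, -1.9415], [0.0000, 1.1094]]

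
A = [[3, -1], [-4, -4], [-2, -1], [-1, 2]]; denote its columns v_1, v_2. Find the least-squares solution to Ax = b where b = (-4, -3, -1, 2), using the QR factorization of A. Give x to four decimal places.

x = (-0.5560, 1.2831)

v_1 = (3, -4, -2, -1); ‖v_1‖ = 5.4772, so q_1 = (0.5477, -0.7303, -0.3651, -0.1826).
q_1·v_2 = 0.5477·(-1) + (-0.7303)·(-4) + (-0.3651)·(-1) + (-0.1826)·2 = 2.3735.
u_2 = v_2 − 2.3735·q_1 = (-2.3000, -2.2667, -0.1333, 2.4333).
‖u_2‖ = 4.0456, so q_2 = (-0.5685, -0.5603, -0.0330, 0.6015).
Qᵀb = (0.0000, 5.1909).
Back-substitute: x_2 = 5.1909/4.0456 = 1.2831.
x_1 = (0.0000 − 2.3735·1.2831)/5.4772 = -0.5560.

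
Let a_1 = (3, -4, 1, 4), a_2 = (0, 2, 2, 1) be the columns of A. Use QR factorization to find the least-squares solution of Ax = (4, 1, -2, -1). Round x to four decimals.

x = (0.0321, -0.3262)

a_1 = (3, -4, 1, 4); ‖a_1‖ = 6.4807, so q_1 = (0.4629, -0.6172, 0.1543, 0.6172).
q_1·a_2 = 0.4629·0 + (-0.6172)·2 + 0.1543·2 + 0.6172·1 = -0.3086.
u_2 = a_2 + 0.3086·q_1 = (0.1429, 1.8095, 2.0476, 1.1905).
‖u_2‖ = 2.9841, so q_2 = (0.0479, 0.6064, 0.6862, 0.3989).
Qᵀb = (0.3086, -0.9734).
Back-substitute: x_2 = -0.9734/2.9841 = -0.3262.
x_1 = (0.3086 + 0.3086·(-0.3262))/6.4807 = 0.0321.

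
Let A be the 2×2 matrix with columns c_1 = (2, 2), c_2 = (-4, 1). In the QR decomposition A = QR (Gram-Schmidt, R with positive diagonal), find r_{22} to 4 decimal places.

c_1 = (2, 2); ‖c_1‖ = 2.8284, so e_1 = (0.7071, 0.7071).
e_1·c_2 = 0.7071·(-4) + 0.7071·1 = -2.1213.
u_2 = c_2 + 2.1213·e_1 = (-2.5000, 2.5000).
r_{22} = ‖u_2‖ = 3.5355.

r_{22} = 3.5355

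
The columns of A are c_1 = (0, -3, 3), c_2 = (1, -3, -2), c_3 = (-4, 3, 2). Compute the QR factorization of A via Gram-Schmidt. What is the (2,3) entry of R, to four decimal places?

c_1 = (0, -3, 3); ‖c_1‖ = 4.2426, so q_1 = (0.0000, -0.7071, 0.7071).
q_1·c_2 = 0.0000·1 + (-0.7071)·(-3) + 0.7071·(-2) = 0.7071.
u_2 = c_2 − 0.7071·q_1 = (1.0000, -2.5000, -2.5000).
‖u_2‖ = 3.6742, so q_2 = (0.2722, -0.6804, -0.6804).
r_{23} = q_2·c_3 = -4.4907.

r_{23} = -4.4907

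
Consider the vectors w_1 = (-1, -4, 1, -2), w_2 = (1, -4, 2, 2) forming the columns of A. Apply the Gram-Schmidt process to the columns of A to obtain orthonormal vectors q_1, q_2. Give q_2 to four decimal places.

q_1 = w_1/‖w_1‖ = (-1, -4, 1, -2)/4.6904 = (-0.2132, -0.8528, 0.2132, -0.4264).
r_{12} = q_1·w_2 = 2.7716.
u_2 = w_2 − 2.7716·q_1 = (1.5909, -1.6364, 1.4091, 3.1818).
‖u_2‖ = 4.1615, so q_2 = (0.3823, -0.3932, 0.3386, 0.7646).

q_2 = (0.3823, -0.3932, 0.3386, 0.7646)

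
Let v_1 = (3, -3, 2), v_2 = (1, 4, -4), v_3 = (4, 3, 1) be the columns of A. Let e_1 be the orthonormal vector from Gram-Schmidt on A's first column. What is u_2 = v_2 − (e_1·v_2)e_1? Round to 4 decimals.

v_1 = (3, -3, 2); ‖v_1‖ = 4.6904, so e_1 = (0.6396, -0.6396, 0.4264).
e_1·v_2 = 0.6396·1 + (-0.6396)·4 + 0.4264·(-4) = -3.6244.
u_2 = v_2 + 3.6244·e_1 = (3.3182, 1.6818, -2.4545).

u_2 = (3.3182, 1.6818, -2.4545)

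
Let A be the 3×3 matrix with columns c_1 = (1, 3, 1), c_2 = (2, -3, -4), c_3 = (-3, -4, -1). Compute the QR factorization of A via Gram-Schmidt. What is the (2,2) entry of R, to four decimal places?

r_{22} = 4.2426

c_1 = (1, 3, 1); ‖c_1‖ = 3.3166, so e_1 = (0.3015, 0.9045, 0.3015).
e_1·c_2 = 0.3015·2 + 0.9045·(-3) + 0.3015·(-4) = -3.3166.
u_2 = c_2 + 3.3166·e_1 = (3.0000, 0.0000, -3.0000).
r_{22} = ‖u_2‖ = 4.2426.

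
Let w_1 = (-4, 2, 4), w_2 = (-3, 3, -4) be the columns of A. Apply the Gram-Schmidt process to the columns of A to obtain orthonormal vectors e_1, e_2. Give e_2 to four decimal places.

e_2 = (-0.4772, 0.4963, -0.7253)

w_1 = (-4, 2, 4); ‖w_1‖ = 6.0000, so e_1 = (-0.6667, 0.3333, 0.6667).
e_1·w_2 = (-0.6667)·(-3) + 0.3333·3 + 0.6667·(-4) = 0.3333.
u_2 = w_2 − 0.3333·e_1 = (-2.7778, 2.8889, -4.2222).
‖u_2‖ = 5.8214, so e_2 = (-0.4772, 0.4963, -0.7253).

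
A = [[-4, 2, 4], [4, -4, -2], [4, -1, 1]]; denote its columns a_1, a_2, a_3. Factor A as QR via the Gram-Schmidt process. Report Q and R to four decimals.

Q = [[-0.5774, -0.1543, 0.8018], [0.5774, -0.7715, 0.2673], [0.5774, 0.6172, 0.5345]], R = [[6.9282, -4.0415, -2.8868], [0.0000, 2.1602, 1.5430], [0.0000, 0.0000, 3.2071]]

a_1 = (-4, 4, 4); ‖a_1‖ = 6.9282, so e_1 = (-0.5774, 0.5774, 0.5774).
e_1·a_2 = (-0.5774)·2 + 0.5774·(-4) + 0.5774·(-1) = -4.0415.
u_2 = a_2 + 4.0415·e_1 = (-0.3333, -1.6667, 1.3333).
‖u_2‖ = 2.1602, so e_2 = (-0.1543, -0.7715, 0.6172).
e_1·a_3 = (-0.5774)·4 + 0.5774·(-2) + 0.5774·1 = -2.8868; e_2·a_3 = (-0.1543)·4 + (-0.7715)·(-2) + 0.6172·1 = 1.5430.
u_3 = a_3 + 2.8868·e_1 − 1.5430·e_2 = (2.5714, 0.8571, 1.7143).
‖u_3‖ = 3.2071, so e_3 = (0.8018, 0.2673, 0.5345).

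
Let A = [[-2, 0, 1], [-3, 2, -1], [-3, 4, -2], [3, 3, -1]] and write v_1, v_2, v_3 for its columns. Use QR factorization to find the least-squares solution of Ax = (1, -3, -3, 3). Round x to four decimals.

x = (0.7904, 1.0792, 2.5527)

v_1 = (-2, -3, -3, 3); ‖v_1‖ = 5.5678, so e_1 = (-0.3592, -0.5388, -0.5388, 0.5388).
e_1·v_2 = (-0.3592)·0 + (-0.5388)·2 + (-0.5388)·4 + 0.5388·3 = -1.6164.
u_2 = v_2 + 1.6164·e_1 = (-0.5806, 1.1290, 3.1290, 3.8710).
‖u_2‖ = 5.1368, so e_2 = (-0.1130, 0.2198, 0.6091, 0.7536).
e_1·v_3 = (-0.3592)·1 + (-0.5388)·(-1) + (-0.5388)·(-2) + 0.5388·(-1) = 0.7184; e_2·v_3 = (-0.1130)·1 + 0.2198·(-1) + 0.6091·(-2) + 0.7536·(-1) = -2.3047.
u_3 = v_3 − 0.7184·e_1 + 2.3047·e_2 = (0.9976, -0.1064, -0.2090, 0.3496).
‖u_3‖ = 1.0828, so e_3 = (0.9213, -0.0982, -0.1931, 0.3229).
Qᵀb = (4.4901, -0.3391, 2.7639).
Back-substitute: x_3 = 2.7639/1.0828 = 2.5527.
x_2 = (-0.3391 + 2.3047·2.5527)/5.1368 = 1.0792.
x_1 = (4.4901 + 1.6164·1.0792 − 0.7184·2.5527)/5.5678 = 0.7904.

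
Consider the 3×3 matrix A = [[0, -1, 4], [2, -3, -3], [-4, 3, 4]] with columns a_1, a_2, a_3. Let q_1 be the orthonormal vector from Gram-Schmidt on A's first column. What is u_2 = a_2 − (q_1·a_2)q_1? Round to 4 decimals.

u_2 = (-1.0000, -1.2000, -0.6000)

a_1 = (0, 2, -4); ‖a_1‖ = 4.4721, so q_1 = (0.0000, 0.4472, -0.8944).
q_1·a_2 = 0.0000·(-1) + 0.4472·(-3) + (-0.8944)·3 = -4.0249.
u_2 = a_2 + 4.0249·q_1 = (-1.0000, -1.2000, -0.6000).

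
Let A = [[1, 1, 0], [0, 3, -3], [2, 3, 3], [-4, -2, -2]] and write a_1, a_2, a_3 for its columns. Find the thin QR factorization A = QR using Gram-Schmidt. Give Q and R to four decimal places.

a_1 = (1, 0, 2, -4); ‖a_1‖ = 4.5826, so e_1 = (0.2182, 0.0000, 0.4364, -0.8729).
e_1·a_2 = 0.2182·1 + 0.0000·3 + 0.4364·3 + (-0.8729)·(-2) = 3.2733.
u_2 = a_2 − 3.2733·e_1 = (0.2857, 3.0000, 1.5714, 0.8571).
‖u_2‖ = 3.5051, so e_2 = (0.0815, 0.8559, 0.4483, 0.2445).
e_1·a_3 = 0.2182·0 + 0.0000·(-3) + 0.4364·3 + (-0.8729)·(-2) = 3.0551; e_2·a_3 = 0.0815·0 + 0.8559·(-3) + 0.4483·3 + 0.2445·(-2) = -1.7118.
u_3 = a_3 − 3.0551·e_1 + 1.7118·e_2 = (-0.5271, -1.5349, 2.4341, 1.0853).
‖u_3‖ = 3.1203, so e_3 = (-0.1689, -0.4919, 0.7801, 0.3478).

Q = [[0.2182, 0.0815, -0.1689], [0.0000, 0.8559, -0.4919], [0.4364, 0.4483, 0.7801], [-0.8729, 0.2445, 0.3478]], R = [[4.5826, 3.2733, 3.0551], [0.0000, 3.5051, -1.7118], [0.0000, 0.0000, 3.1203]]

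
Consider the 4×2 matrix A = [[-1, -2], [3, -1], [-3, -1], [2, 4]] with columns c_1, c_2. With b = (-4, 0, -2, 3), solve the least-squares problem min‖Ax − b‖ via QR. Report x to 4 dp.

x = (0.3251, 0.8522)

c_1 = (-1, 3, -3, 2); ‖c_1‖ = 4.7958, so e_1 = (-0.2085, 0.6255, -0.6255, 0.4170).
e_1·c_2 = (-0.2085)·(-2) + 0.6255·(-1) + (-0.6255)·(-1) + 0.4170·4 = 2.0851.
u_2 = c_2 − 2.0851·e_1 = (-1.5652, -2.3043, 0.3043, 3.1304).
‖u_2‖ = 4.2014, so e_2 = (-0.3725, -0.5485, 0.0724, 0.7451).
Qᵀb = (3.3362, 3.5805).
Back-substitute: x_2 = 3.5805/4.2014 = 0.8522.
x_1 = (3.3362 − 2.0851·0.8522)/4.7958 = 0.3251.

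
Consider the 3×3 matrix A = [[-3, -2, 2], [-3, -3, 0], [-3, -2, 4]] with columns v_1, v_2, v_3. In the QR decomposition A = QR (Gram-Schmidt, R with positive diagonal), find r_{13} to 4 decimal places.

r_{13} = -3.4641

q_1 = v_1/‖v_1‖ = (-3, -3, -3)/5.1962 = (-0.5774, -0.5774, -0.5774).
r_{13} = q_1·v_3 = -3.4641.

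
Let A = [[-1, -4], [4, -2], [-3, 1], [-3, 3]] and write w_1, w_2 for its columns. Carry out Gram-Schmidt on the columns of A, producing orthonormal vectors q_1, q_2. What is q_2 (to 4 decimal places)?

w_1 = (-1, 4, -3, -3); ‖w_1‖ = 5.9161, so q_1 = (-0.1690, 0.6761, -0.5071, -0.5071).
q_1·w_2 = (-0.1690)·(-4) + 0.6761·(-2) + (-0.5071)·1 + (-0.5071)·3 = -2.7045.
u_2 = w_2 + 2.7045·q_1 = (-4.4571, -0.1714, -0.3714, 1.6286).
‖u_2‖ = 4.7630, so q_2 = (-0.9358, -0.0360, -0.0780, 0.3419).

q_2 = (-0.9358, -0.0360, -0.0780, 0.3419)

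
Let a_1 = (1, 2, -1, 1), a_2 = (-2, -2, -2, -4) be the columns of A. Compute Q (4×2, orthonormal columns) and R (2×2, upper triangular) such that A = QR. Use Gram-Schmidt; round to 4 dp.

Q = [[0.3780, -0.1974], [0.7559, 0.0658], [-0.3780, -0.7237], [0.3780, -0.6580]], R = [[2.6458, -3.0237], [0.0000, 4.3425]]

a_1 = (1, 2, -1, 1); ‖a_1‖ = 2.6458, so e_1 = (0.3780, 0.7559, -0.3780, 0.3780).
e_1·a_2 = 0.3780·(-2) + 0.7559·(-2) + (-0.3780)·(-2) + 0.3780·(-4) = -3.0237.
u_2 = a_2 + 3.0237·e_1 = (-0.8571, 0.2857, -3.1429, -2.8571).
‖u_2‖ = 4.3425, so e_2 = (-0.1974, 0.0658, -0.7237, -0.6580).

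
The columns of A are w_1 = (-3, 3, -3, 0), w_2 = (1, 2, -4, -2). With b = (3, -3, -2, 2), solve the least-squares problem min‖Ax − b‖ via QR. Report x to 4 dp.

e_1 = w_1/‖w_1‖ = (-3, 3, -3, 0)/5.1962 = (-0.5774, 0.5774, -0.5774, 0.0000).
r_{12} = e_1·w_2 = 2.8868.
u_2 = w_2 − 2.8868·e_1 = (2.6667, 0.3333, -2.3333, -2.0000).
‖u_2‖ = 4.0825, so e_2 = (0.6532, 0.0816, -0.5715, -0.4899).
Qᵀb = (-2.3094, 1.8779).
Back-substitute: x_2 = 1.8779/4.0825 = 0.4600.
x_1 = (-2.3094 − 2.8868·0.4600)/5.1962 = -0.7000.

x = (-0.7000, 0.4600)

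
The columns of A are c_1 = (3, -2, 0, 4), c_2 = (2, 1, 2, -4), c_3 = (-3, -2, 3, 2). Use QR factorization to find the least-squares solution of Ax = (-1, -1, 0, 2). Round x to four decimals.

c_1 = (3, -2, 0, 4); ‖c_1‖ = 5.3852, so e_1 = (0.5571, -0.3714, 0.0000, 0.7428).
e_1·c_2 = 0.5571·2 + (-0.3714)·1 + 0.0000·2 + 0.7428·(-4) = -2.2283.
u_2 = c_2 + 2.2283·e_1 = (3.2414, 0.1724, 2.0000, -2.3448).
‖u_2‖ = 4.4760, so e_2 = (0.7242, 0.0385, 0.4468, -0.5239).
e_1·c_3 = 0.5571·(-3) + (-0.3714)·(-2) + 0.0000·3 + 0.7428·2 = 0.5571; e_2·c_3 = 0.7242·(-3) + 0.0385·(-2) + 0.4468·3 + (-0.5239)·2 = -1.9568.
u_3 = c_3 − 0.5571·e_1 + 1.9568·e_2 = (-1.8933, -1.7177, 3.8744, 0.5611).
‖u_3‖ = 4.6755, so e_3 = (-0.4049, -0.3674, 0.8286, 0.1200).
Qᵀb = (1.2999, -1.8104, 1.0123).
Back-substitute: x_3 = 1.0123/4.6755 = 0.2165.
x_2 = (-1.8104 + 1.9568·0.2165)/4.4760 = -0.3098.
x_1 = (1.2999 + 2.2283·(-0.3098) − 0.5571·0.2165)/5.3852 = 0.0908.

x = (0.0908, -0.3098, 0.2165)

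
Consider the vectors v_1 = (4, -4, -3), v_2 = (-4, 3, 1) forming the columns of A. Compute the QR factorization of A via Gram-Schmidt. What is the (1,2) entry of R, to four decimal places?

v_1 = (4, -4, -3); ‖v_1‖ = 6.4031, so e_1 = (0.6247, -0.6247, -0.4685).
r_{12} = e_1·v_2 = -4.8414.

r_{12} = -4.8414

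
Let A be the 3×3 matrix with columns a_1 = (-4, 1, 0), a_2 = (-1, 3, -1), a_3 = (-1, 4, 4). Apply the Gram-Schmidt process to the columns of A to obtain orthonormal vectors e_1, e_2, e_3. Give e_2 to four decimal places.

e_1 = a_1/‖a_1‖ = (-4, 1, 0)/4.1231 = (-0.9701, 0.2425, 0.0000).
r_{12} = e_1·a_2 = 1.6977.
u_2 = a_2 − 1.6977·e_1 = (0.6471, 2.5882, -1.0000).
‖u_2‖ = 2.8491, so e_2 = (0.2271, 0.9084, -0.3510).

e_2 = (0.2271, 0.9084, -0.3510)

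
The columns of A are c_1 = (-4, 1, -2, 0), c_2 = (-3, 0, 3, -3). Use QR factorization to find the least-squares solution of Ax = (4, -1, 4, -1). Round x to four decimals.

c_1 = (-4, 1, -2, 0); ‖c_1‖ = 4.5826, so e_1 = (-0.8729, 0.2182, -0.4364, 0.0000).
e_1·c_2 = (-0.8729)·(-3) + 0.2182·0 + (-0.4364)·3 + 0.0000·(-3) = 1.3093.
u_2 = c_2 − 1.3093·e_1 = (-1.8571, -0.2857, 3.5714, -3.0000).
‖u_2‖ = 5.0285, so e_2 = (-0.3693, -0.0568, 0.7102, -0.5966).
Qᵀb = (-5.4554, 2.0171).
Back-substitute: x_2 = 2.0171/5.0285 = 0.4011.
x_1 = (-5.4554 − 1.3093·0.4011)/4.5826 = -1.3051.

x = (-1.3051, 0.4011)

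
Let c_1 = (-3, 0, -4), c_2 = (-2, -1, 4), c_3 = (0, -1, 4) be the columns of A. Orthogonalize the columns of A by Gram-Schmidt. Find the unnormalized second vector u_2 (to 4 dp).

u_2 = (-3.2000, -1.0000, 2.4000)

q_1 = c_1/‖c_1‖ = (-3, 0, -4)/5.0000 = (-0.6000, 0.0000, -0.8000).
r_{12} = q_1·c_2 = -2.0000.
u_2 = c_2 + 2.0000·q_1 = (-3.2000, -1.0000, 2.4000).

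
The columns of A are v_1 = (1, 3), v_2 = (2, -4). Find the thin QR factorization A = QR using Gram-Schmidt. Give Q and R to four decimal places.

v_1 = (1, 3); ‖v_1‖ = 3.1623, so e_1 = (0.3162, 0.9487).
e_1·v_2 = 0.3162·2 + 0.9487·(-4) = -3.1623.
u_2 = v_2 + 3.1623·e_1 = (3.0000, -1.0000).
‖u_2‖ = 3.1623, so e_2 = (0.9487, -0.3162).

Q = [[0.3162, 0.9487], [0.9487, -0.3162]], R = [[3.1623, -3.1623], [0.0000, 3.1623]]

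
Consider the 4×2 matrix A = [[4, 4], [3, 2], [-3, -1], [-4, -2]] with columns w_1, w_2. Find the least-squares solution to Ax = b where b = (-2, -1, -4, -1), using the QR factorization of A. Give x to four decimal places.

e_1 = w_1/‖w_1‖ = (4, 3, -3, -4)/7.0711 = (0.5657, 0.4243, -0.4243, -0.5657).
r_{12} = e_1·w_2 = 4.6669.
u_2 = w_2 − 4.6669·e_1 = (1.3600, 0.0200, 0.9800, 0.6400).
‖u_2‖ = 1.7944, so e_2 = (0.7579, 0.0111, 0.5461, 0.3567).
Qᵀb = (0.7071, -4.0681).
Back-substitute: x_2 = -4.0681/1.7944 = -2.2671.
x_1 = (0.7071 − 4.6669·(-2.2671))/7.0711 = 1.5963.

x = (1.5963, -2.2671)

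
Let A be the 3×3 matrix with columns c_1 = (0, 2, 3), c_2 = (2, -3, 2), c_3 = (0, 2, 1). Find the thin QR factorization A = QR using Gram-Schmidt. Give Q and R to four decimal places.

q_1 = c_1/‖c_1‖ = (0, 2, 3)/3.6056 = (0.0000, 0.5547, 0.8321).
r_{12} = q_1·c_2 = 0.0000.
u_2 = c_2 + 0.0000·q_1 = (2.0000, -3.0000, 2.0000).
‖u_2‖ = 4.1231, so q_2 = (0.4851, -0.7276, 0.4851).
r_{13} = q_1·c_3 = 1.9415; r_{23} = q_2·c_3 = -0.9701.
u_3 = c_3 − 1.9415·q_1 + 0.9701·q_2 = (0.4706, 0.2172, -0.1448).
‖u_3‖ = 0.5381, so q_3 = (0.8745, 0.4036, -0.2691).

Q = [[0.0000, 0.4851, 0.8745], [0.5547, -0.7276, 0.4036], [0.8321, 0.4851, -0.2691]], R = [[3.6056, 0.0000, 1.9415], [0.0000, 4.1231, -0.9701], [0.0000, 0.0000, 0.5381]]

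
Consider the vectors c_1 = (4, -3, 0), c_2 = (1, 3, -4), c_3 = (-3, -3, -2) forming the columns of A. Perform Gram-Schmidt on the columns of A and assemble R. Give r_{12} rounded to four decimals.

r_{12} = -1.0000

c_1 = (4, -3, 0); ‖c_1‖ = 5.0000, so e_1 = (0.8000, -0.6000, 0.0000).
r_{12} = e_1·c_2 = -1.0000.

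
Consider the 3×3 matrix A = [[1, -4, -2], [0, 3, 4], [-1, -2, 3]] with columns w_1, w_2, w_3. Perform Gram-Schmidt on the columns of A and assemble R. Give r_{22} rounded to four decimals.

r_{22} = 5.1962

w_1 = (1, 0, -1); ‖w_1‖ = 1.4142, so e_1 = (0.7071, 0.0000, -0.7071).
e_1·w_2 = 0.7071·(-4) + 0.0000·3 + (-0.7071)·(-2) = -1.4142.
u_2 = w_2 + 1.4142·e_1 = (-3.0000, 3.0000, -3.0000).
r_{22} = ‖u_2‖ = 5.1962.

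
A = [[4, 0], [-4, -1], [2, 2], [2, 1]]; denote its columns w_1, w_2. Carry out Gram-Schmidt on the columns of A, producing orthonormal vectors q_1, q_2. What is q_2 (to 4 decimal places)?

q_2 = (-0.5345, 0.0000, 0.8018, 0.2673)

w_1 = (4, -4, 2, 2); ‖w_1‖ = 6.3246, so q_1 = (0.6325, -0.6325, 0.3162, 0.3162).
q_1·w_2 = 0.6325·0 + (-0.6325)·(-1) + 0.3162·2 + 0.3162·1 = 1.5811.
u_2 = w_2 − 1.5811·q_1 = (-1.0000, 0.0000, 1.5000, 0.5000).
‖u_2‖ = 1.8708, so q_2 = (-0.5345, 0.0000, 0.8018, 0.2673).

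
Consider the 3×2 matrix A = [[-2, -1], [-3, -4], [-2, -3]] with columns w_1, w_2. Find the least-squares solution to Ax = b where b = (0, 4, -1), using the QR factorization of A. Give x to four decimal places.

e_1 = w_1/‖w_1‖ = (-2, -3, -2)/4.1231 = (-0.4851, -0.7276, -0.4851).
r_{12} = e_1·w_2 = 4.8507.
u_2 = w_2 − 4.8507·e_1 = (1.3529, -0.4706, -0.6471).
‖u_2‖ = 1.5718, so e_2 = (0.8608, -0.2994, -0.4117).
Qᵀb = (-2.4254, -0.7859).
Back-substitute: x_2 = -0.7859/1.5718 = -0.5000.
x_1 = (-2.4254 − 4.8507·(-0.5000))/4.1231 = 0.0000.

x = (0.0000, -0.5000)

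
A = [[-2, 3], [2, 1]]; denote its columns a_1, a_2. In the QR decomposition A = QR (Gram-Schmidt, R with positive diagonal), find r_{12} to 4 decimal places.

q_1 = a_1/‖a_1‖ = (-2, 2)/2.8284 = (-0.7071, 0.7071).
r_{12} = q_1·a_2 = -1.4142.

r_{12} = -1.4142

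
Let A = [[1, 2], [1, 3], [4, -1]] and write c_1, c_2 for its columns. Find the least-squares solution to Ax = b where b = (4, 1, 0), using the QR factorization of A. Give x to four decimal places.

x = (0.2351, 0.7689)

c_1 = (1, 1, 4); ‖c_1‖ = 4.2426, so e_1 = (0.2357, 0.2357, 0.9428).
e_1·c_2 = 0.2357·2 + 0.2357·3 + 0.9428·(-1) = 0.2357.
u_2 = c_2 − 0.2357·e_1 = (1.9444, 2.9444, -1.2222).
‖u_2‖ = 3.7342, so e_2 = (0.5207, 0.7885, -0.3273).
Qᵀb = (1.1785, 2.8713).
Back-substitute: x_2 = 2.8713/3.7342 = 0.7689.
x_1 = (1.1785 − 0.2357·0.7689)/4.2426 = 0.2351.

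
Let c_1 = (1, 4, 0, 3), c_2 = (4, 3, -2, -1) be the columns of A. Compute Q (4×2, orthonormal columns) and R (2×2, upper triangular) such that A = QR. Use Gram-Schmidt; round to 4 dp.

c_1 = (1, 4, 0, 3); ‖c_1‖ = 5.0990, so e_1 = (0.1961, 0.7845, 0.0000, 0.5883).
e_1·c_2 = 0.1961·4 + 0.7845·3 + 0.0000·(-2) + 0.5883·(-1) = 2.5495.
u_2 = c_2 − 2.5495·e_1 = (3.5000, 1.0000, -2.0000, -2.5000).
‖u_2‖ = 4.8477, so e_2 = (0.7220, 0.2063, -0.4126, -0.5157).

Q = [[0.1961, 0.7220], [0.7845, 0.2063], [0.0000, -0.4126], [0.5883, -0.5157]], R = [[5.0990, 2.5495], [0.0000, 4.8477]]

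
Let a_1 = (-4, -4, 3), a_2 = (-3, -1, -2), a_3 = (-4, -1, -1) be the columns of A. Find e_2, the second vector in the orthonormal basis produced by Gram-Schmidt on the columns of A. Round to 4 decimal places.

e_1 = a_1/‖a_1‖ = (-4, -4, 3)/6.4031 = (-0.6247, -0.6247, 0.4685).
r_{12} = e_1·a_2 = 1.5617.
u_2 = a_2 − 1.5617·e_1 = (-2.0244, -0.0244, -2.7317).
‖u_2‖ = 3.4001, so e_2 = (-0.5954, -0.0072, -0.8034).

e_2 = (-0.5954, -0.0072, -0.8034)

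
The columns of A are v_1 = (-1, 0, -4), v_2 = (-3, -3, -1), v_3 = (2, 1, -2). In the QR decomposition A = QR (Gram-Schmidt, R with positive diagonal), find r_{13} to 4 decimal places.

v_1 = (-1, 0, -4); ‖v_1‖ = 4.1231, so q_1 = (-0.2425, 0.0000, -0.9701).
r_{13} = q_1·v_3 = 1.4552.

r_{13} = 1.4552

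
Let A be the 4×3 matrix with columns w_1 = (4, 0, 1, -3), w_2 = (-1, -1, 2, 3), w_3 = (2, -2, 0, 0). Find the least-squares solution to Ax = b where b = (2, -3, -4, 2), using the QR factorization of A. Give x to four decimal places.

x = (-1.2819, -1.0067, 2.5319)

q_1 = w_1/‖w_1‖ = (4, 0, 1, -3)/5.0990 = (0.7845, 0.0000, 0.1961, -0.5883).
r_{12} = q_1·w_2 = -2.1573.
u_2 = w_2 + 2.1573·q_1 = (0.6923, -1.0000, 2.4231, 1.7308).
‖u_2‖ = 3.2165, so q_2 = (0.2152, -0.3109, 0.7533, 0.5381).
r_{13} = q_1·w_3 = 1.5689; r_{23} = q_2·w_3 = 1.0523.
u_3 = w_3 − 1.5689·q_1 − 1.0523·q_2 = (0.5428, -1.6729, -1.1004, 0.3569).
‖u_3‖ = 2.1050, so q_3 = (0.2578, -0.7947, -0.5227, 0.1695).
Qᵀb = (-0.3922, -0.5740, 5.3297).
Back-substitute: x_3 = 5.3297/2.1050 = 2.5319.
x_2 = (-0.5740 − 1.0523·2.5319)/3.2165 = -1.0067.
x_1 = (-0.3922 + 2.1573·(-1.0067) − 1.5689·2.5319)/5.0990 = -1.2819.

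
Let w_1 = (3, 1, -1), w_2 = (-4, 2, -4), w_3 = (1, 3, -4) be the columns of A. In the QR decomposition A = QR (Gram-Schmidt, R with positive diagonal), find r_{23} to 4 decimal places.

w_1 = (3, 1, -1); ‖w_1‖ = 3.3166, so e_1 = (0.9045, 0.3015, -0.3015).
e_1·w_2 = 0.9045·(-4) + 0.3015·2 + (-0.3015)·(-4) = -1.8091.
u_2 = w_2 + 1.8091·e_1 = (-2.3636, 2.5455, -4.5455).
‖u_2‖ = 5.7208, so e_2 = (-0.4132, 0.4449, -0.7946).
r_{23} = e_2·w_3 = 4.0999.

r_{23} = 4.0999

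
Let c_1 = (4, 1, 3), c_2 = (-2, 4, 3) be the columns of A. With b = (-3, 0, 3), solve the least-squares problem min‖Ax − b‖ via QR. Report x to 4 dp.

q_1 = c_1/‖c_1‖ = (4, 1, 3)/5.0990 = (0.7845, 0.1961, 0.5883).
r_{12} = q_1·c_2 = 0.9806.
u_2 = c_2 − 0.9806·q_1 = (-2.7692, 3.8077, 2.4231).
‖u_2‖ = 5.2951, so q_2 = (-0.5230, 0.7191, 0.4576).
Qᵀb = (-0.5883, 2.9417).
Back-substitute: x_2 = 2.9417/5.2951 = 0.5556.
x_1 = (-0.5883 − 0.9806·0.5556)/5.0990 = -0.2222.

x = (-0.2222, 0.5556)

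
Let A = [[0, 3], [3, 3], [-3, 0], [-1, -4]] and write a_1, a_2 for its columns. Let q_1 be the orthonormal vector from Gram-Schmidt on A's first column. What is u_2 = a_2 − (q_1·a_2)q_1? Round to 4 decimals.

u_2 = (3.0000, 0.9474, 2.0526, -3.3158)

a_1 = (0, 3, -3, -1); ‖a_1‖ = 4.3589, so q_1 = (0.0000, 0.6882, -0.6882, -0.2294).
q_1·a_2 = 0.0000·3 + 0.6882·3 + (-0.6882)·0 + (-0.2294)·(-4) = 2.9824.
u_2 = a_2 − 2.9824·q_1 = (3.0000, 0.9474, 2.0526, -3.3158).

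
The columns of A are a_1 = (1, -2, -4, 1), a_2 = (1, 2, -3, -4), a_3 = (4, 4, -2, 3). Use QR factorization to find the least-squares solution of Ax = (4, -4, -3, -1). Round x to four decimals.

x = (1.0487, 0.1485, -0.1163)

a_1 = (1, -2, -4, 1); ‖a_1‖ = 4.6904, so q_1 = (0.2132, -0.4264, -0.8528, 0.2132).
q_1·a_2 = 0.2132·1 + (-0.4264)·2 + (-0.8528)·(-3) + 0.2132·(-4) = 1.0660.
u_2 = a_2 − 1.0660·q_1 = (0.7727, 2.4545, -2.0909, -4.2273).
‖u_2‖ = 5.3725, so q_2 = (0.1438, 0.4569, -0.3892, -0.7868).
q_1·a_3 = 0.2132·4 + (-0.4264)·4 + (-0.8528)·(-2) + 0.2132·3 = 1.4924; q_2·a_3 = 0.1438·4 + 0.4569·4 + (-0.3892)·(-2) + (-0.7868)·3 = 0.8207.
u_3 = a_3 − 1.4924·q_1 − 0.8207·q_2 = (3.5638, 4.2614, -0.4079, 3.3276).
‖u_3‖ = 6.4884, so q_3 = (0.5493, 0.6568, -0.0629, 0.5128).
Qᵀb = (4.9036, 0.7022, -0.7543).
Back-substitute: x_3 = -0.7543/6.4884 = -0.1163.
x_2 = (0.7022 − 0.8207·(-0.1163))/5.3725 = 0.1485.
x_1 = (4.9036 − 1.0660·0.1485 − 1.4924·(-0.1163))/4.6904 = 1.0487.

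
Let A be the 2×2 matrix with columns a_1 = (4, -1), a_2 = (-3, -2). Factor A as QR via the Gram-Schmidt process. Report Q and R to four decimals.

Q = [[0.9701, -0.2425], [-0.2425, -0.9701]], R = [[4.1231, -2.4254], [0.0000, 2.6679]]

a_1 = (4, -1); ‖a_1‖ = 4.1231, so q_1 = (0.9701, -0.2425).
q_1·a_2 = 0.9701·(-3) + (-0.2425)·(-2) = -2.4254.
u_2 = a_2 + 2.4254·q_1 = (-0.6471, -2.5882).
‖u_2‖ = 2.6679, so q_2 = (-0.2425, -0.9701).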